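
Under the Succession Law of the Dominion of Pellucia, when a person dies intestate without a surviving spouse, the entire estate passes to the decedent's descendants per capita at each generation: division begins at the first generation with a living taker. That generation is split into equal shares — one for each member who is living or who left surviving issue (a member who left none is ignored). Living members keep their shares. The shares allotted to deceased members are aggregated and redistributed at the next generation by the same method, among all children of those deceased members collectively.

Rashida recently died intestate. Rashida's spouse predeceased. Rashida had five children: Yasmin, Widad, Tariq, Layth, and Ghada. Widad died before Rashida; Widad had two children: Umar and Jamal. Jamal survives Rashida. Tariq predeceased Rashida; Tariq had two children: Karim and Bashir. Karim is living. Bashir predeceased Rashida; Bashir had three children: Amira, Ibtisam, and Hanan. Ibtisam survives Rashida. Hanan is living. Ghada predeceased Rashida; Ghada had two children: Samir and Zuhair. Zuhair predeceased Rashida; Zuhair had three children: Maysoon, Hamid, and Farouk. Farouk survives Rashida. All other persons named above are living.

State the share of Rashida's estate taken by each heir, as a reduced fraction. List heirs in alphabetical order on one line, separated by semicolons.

Amira 1/30; Farouk 1/30; Hamid 1/30; Hanan 1/30; Ibtisam 1/30; Jamal 1/10; Karim 1/10; Layth 1/5; Maysoon 1/30; Samir 1/10; Umar 1/10; Yasmin 1/5

There is no surviving spouse, so the entire estate passes to Rashida's descendants per capita at each generation.
At generation 1 (Yasmin, Widad, Tariq, Layth, Ghada) there are 5 shares of (1)/5 = 1/5 each.
Living: Yasmin and Layth — each takes 1/5.
Deceased: Widad, Tariq, and Ghada. Their combined 3/5 is pooled and carried to generation 2.
At generation 2 (Umar, Jamal, Karim, Bashir, Samir, Zuhair) there are 6 shares of (3/5)/6 = 1/10 each.
Living: Umar, Jamal, Karim, and Samir — each takes 1/10.
Deceased: Bashir and Zuhair. Their combined 1/5 is pooled and carried to generation 3.
At generation 3 (Amira, Ibtisam, Hanan, Maysoon, Hamid, Farouk) there are 6 shares of (1/5)/6 = 1/30 each.
Living: Amira, Ibtisam, Hanan, Maysoon, Hamid, and Farouk — each takes 1/30.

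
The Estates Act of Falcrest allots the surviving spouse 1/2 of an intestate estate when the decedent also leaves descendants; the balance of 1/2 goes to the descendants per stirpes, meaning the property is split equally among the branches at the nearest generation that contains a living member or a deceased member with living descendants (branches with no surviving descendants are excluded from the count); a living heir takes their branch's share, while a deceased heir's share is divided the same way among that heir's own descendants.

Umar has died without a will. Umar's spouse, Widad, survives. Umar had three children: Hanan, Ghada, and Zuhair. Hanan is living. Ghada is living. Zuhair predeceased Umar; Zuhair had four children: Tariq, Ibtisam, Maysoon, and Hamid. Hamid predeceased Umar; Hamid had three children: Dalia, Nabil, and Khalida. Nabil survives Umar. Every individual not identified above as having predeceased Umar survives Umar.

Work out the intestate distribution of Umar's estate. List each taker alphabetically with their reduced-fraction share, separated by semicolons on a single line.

Dalia 1/72; Ghada 1/6; Hanan 1/6; Ibtisam 1/24; Khalida 1/72; Maysoon 1/24; Nabil 1/72; Tariq 1/24; Widad 1/2

Widad, as surviving spouse, takes 1/2.
The remaining 1/2 passes to Umar's descendants per stirpes.
The 1/2 is divided into 3 equal shares of 1/6 among Hanan, Ghada, Zuhair.
Hanan is living and takes 1/6.
Ghada is living and takes 1/6.
Zuhair predeceased; the 1/6 allotted to Zuhair's branch passes to Zuhair's issue by representation.
The 1/6 is divided into 4 equal shares of 1/24 among Tariq, Ibtisam, Maysoon, Hamid.
Tariq is living and takes 1/24.
Ibtisam is living and takes 1/24.
Maysoon is living and takes 1/24.
Hamid predeceased; the 1/24 allotted to Hamid's branch passes to Hamid's issue by representation.
The 1/24 is divided into 3 equal shares of 1/72 among Dalia, Nabil, Khalida.
Dalia is living and takes 1/72.
Nabil is living and takes 1/72.
Khalida is living and takes 1/72.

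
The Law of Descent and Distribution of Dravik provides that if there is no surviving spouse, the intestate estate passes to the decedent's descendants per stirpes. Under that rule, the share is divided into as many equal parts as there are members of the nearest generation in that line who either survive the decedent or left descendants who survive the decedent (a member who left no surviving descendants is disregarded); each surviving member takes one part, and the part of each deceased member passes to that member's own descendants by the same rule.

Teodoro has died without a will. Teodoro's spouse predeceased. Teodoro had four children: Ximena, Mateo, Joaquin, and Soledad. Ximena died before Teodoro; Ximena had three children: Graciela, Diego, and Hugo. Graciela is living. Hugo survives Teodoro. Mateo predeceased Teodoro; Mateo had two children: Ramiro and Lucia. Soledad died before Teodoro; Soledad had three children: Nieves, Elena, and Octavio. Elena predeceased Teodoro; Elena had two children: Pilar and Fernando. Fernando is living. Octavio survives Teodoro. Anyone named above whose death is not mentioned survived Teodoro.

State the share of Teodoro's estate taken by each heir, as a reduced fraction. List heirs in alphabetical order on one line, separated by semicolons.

There is no surviving spouse, so the entire estate passes to Teodoro's descendants per stirpes.
The estate is divided into 4 equal shares of 1/4 among Ximena, Mateo, Joaquin, Soledad.
Ximena predeceased; the 1/4 allotted to Ximena's branch passes to Ximena's issue by representation.
The 1/4 is divided into 3 equal shares of 1/12 among Graciela, Diego, Hugo.
Graciela is living and takes 1/12.
Diego is living and takes 1/12.
Hugo is living and takes 1/12.
Mateo predeceased; the 1/4 allotted to Mateo's branch passes to Mateo's issue by representation.
The 1/4 is divided into 2 equal shares of 1/8 among Ramiro, Lucia.
Ramiro is living and takes 1/8.
Lucia is living and takes 1/8.
Joaquin is living and takes 1/4.
Soledad predeceased; the 1/4 allotted to Soledad's branch passes to Soledad's issue by representation.
The 1/4 is divided into 3 equal shares of 1/12 among Nieves, Elena, Octavio.
Nieves is living and takes 1/12.
Elena predeceased; the 1/12 allotted to Elena's branch passes to Elena's issue by representation.
The 1/12 is divided into 2 equal shares of 1/24 among Pilar, Fernando.
Pilar is living and takes 1/24.
Fernando is living and takes 1/24.
Octavio is living and takes 1/12.

Diego 1/12; Fernando 1/24; Graciela 1/12; Hugo 1/12; Joaquin 1/4; Lucia 1/8; Nieves 1/12; Octavio 1/12; Pilar 1/24; Ramiro 1/8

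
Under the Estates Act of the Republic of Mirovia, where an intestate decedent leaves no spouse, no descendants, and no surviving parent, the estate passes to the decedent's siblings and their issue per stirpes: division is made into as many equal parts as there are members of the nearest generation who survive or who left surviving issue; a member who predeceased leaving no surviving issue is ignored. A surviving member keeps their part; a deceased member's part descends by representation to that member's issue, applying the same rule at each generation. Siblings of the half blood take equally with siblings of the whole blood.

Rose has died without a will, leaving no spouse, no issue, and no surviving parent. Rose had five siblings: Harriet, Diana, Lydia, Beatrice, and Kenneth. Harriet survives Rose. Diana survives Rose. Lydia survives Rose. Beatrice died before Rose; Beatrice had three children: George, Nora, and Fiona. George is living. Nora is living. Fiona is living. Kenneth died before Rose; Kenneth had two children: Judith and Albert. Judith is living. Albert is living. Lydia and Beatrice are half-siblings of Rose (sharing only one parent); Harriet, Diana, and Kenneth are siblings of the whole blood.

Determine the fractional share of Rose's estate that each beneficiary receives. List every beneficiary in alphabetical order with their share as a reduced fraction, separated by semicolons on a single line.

No spouse, descendants, or parent survives, so the estate passes to Rose's siblings per stirpes.
Half-blood and whole-blood siblings take equally under the stated rule.
The estate is divided into 5 equal shares of 1/5 among Harriet, Diana, Lydia, Beatrice, Kenneth.
Harriet is living and takes 1/5.
Diana is living and takes 1/5.
Lydia is living and takes 1/5.
Beatrice predeceased; the 1/5 allotted to Beatrice's branch passes to Beatrice's issue by representation.
The 1/5 is divided into 3 equal shares of 1/15 among George, Nora, Fiona.
George is living and takes 1/15.
Nora is living and takes 1/15.
Fiona is living and takes 1/15.
Kenneth predeceased; the 1/5 allotted to Kenneth's branch passes to Kenneth's issue by representation.
The 1/5 is divided into 2 equal shares of 1/10 among Judith, Albert.
Judith is living and takes 1/10.
Albert is living and takes 1/10.

Albert 1/10; Diana 1/5; Fiona 1/15; George 1/15; Harriet 1/5; Judith 1/10; Lydia 1/5; Nora 1/15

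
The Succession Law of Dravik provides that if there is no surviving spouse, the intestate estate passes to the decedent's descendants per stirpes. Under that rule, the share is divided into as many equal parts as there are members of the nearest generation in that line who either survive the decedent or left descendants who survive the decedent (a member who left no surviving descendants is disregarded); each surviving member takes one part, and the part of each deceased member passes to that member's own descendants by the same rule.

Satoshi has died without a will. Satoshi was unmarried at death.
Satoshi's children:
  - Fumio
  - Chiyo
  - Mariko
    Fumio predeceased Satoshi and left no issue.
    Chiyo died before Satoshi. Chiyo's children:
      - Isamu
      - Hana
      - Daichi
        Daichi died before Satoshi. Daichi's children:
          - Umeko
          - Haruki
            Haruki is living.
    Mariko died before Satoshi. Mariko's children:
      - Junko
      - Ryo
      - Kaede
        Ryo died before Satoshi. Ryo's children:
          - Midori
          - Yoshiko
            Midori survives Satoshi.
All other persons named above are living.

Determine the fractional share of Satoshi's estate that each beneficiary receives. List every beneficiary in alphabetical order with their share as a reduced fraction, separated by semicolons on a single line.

There is no surviving spouse, so the entire estate passes to Satoshi's descendants per stirpes.
Fumio left no surviving issue, so that branch lapses and is disregarded.
The estate is divided into 2 equal shares of 1/2 among Chiyo, Mariko.
Chiyo predeceased; the 1/2 allotted to Chiyo's branch passes to Chiyo's issue by representation.
The 1/2 is divided into 3 equal shares of 1/6 among Isamu, Hana, Daichi.
Isamu is living and takes 1/6.
Hana is living and takes 1/6.
Daichi predeceased; the 1/6 allotted to Daichi's branch passes to Daichi's issue by representation.
The 1/6 is divided into 2 equal shares of 1/12 among Umeko, Haruki.
Umeko is living and takes 1/12.
Haruki is living and takes 1/12.
Mariko predeceased; the 1/2 allotted to Mariko's branch passes to Mariko's issue by representation.
The 1/2 is divided into 3 equal shares of 1/6 among Junko, Ryo, Kaede.
Junko is living and takes 1/6.
Ryo predeceased; the 1/6 allotted to Ryo's branch passes to Ryo's issue by representation.
The 1/6 is divided into 2 equal shares of 1/12 among Midori, Yoshiko.
Midori is living and takes 1/12.
Yoshiko is living and takes 1/12.
Kaede is living and takes 1/6.

Hana 1/6; Haruki 1/12; Isamu 1/6; Junko 1/6; Kaede 1/6; Midori 1/12; Umeko 1/12; Yoshiko 1/12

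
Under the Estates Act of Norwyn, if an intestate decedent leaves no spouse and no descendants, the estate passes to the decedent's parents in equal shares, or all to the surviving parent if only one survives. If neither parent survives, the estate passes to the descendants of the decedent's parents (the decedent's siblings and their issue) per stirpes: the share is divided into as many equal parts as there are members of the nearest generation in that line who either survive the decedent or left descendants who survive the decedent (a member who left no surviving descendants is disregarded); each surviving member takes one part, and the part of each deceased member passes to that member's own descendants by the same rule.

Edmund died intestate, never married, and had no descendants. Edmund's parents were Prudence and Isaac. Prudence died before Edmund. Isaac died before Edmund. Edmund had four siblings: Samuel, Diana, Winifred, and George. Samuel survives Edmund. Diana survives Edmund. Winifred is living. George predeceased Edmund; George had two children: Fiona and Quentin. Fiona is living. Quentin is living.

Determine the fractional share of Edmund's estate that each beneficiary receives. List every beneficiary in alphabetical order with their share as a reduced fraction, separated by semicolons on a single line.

Diana 1/4; Fiona 1/8; Quentin 1/8; Samuel 1/4; Winifred 1/4

Neither parent survives and there are no descendants, so the estate passes to Edmund's siblings and their issue per stirpes.
The estate is divided into 4 equal shares of 1/4 among Samuel, Diana, Winifred, George.
Samuel is living and takes 1/4.
Diana is living and takes 1/4.
Winifred is living and takes 1/4.
George predeceased; the 1/4 allotted to George's branch passes to George's issue by representation.
The 1/4 is divided into 2 equal shares of 1/8 among Fiona, Quentin.
Fiona is living and takes 1/8.
Quentin is living and takes 1/8.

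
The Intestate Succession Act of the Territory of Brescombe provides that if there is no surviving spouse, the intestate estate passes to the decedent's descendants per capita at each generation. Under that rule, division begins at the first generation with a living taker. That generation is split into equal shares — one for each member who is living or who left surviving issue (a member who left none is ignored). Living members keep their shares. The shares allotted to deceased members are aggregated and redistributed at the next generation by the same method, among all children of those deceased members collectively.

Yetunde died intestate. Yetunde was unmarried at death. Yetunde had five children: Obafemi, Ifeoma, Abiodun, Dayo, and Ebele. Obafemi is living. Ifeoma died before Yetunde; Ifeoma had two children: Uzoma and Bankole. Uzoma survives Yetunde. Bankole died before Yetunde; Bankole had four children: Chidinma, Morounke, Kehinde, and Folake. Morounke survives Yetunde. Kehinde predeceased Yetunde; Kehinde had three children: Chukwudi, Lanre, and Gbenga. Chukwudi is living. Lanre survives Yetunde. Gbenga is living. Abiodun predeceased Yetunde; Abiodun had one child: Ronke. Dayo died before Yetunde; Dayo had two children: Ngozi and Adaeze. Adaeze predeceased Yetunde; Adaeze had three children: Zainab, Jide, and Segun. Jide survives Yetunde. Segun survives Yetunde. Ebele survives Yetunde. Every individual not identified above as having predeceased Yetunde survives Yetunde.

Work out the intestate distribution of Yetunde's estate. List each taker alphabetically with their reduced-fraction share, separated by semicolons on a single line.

There is no surviving spouse, so the entire estate passes to Yetunde's descendants per capita at each generation.
At generation 1 (Obafemi, Ifeoma, Abiodun, Dayo, Ebele) there are 5 shares of (1)/5 = 1/5 each.
Living: Obafemi and Ebele — each takes 1/5.
Deceased: Ifeoma, Abiodun, and Dayo. Their combined 3/5 is pooled and carried to generation 2.
At generation 2 (Uzoma, Bankole, Ronke, Ngozi, Adaeze) there are 5 shares of (3/5)/5 = 3/25 each.
Living: Uzoma, Ronke, and Ngozi — each takes 3/25.
Deceased: Bankole and Adaeze. Their combined 6/25 is pooled and carried to generation 3.
At generation 3 (Chidinma, Morounke, Kehinde, Folake, Zainab, Jide, Segun) there are 7 shares of (6/25)/7 = 6/175 each.
Living: Chidinma, Morounke, Folake, Zainab, Jide, and Segun — each takes 6/175.
Deceased: Kehinde. That 6/175 share is carried to generation 4.
At generation 4 (Chukwudi, Lanre, Gbenga) there are 3 shares of (6/175)/3 = 2/175 each.
Living: Chukwudi, Lanre, and Gbenga — each takes 2/175.

Chidinma 6/175; Chukwudi 2/175; Ebele 1/5; Folake 6/175; Gbenga 2/175; Jide 6/175; Lanre 2/175; Morounke 6/175; Ngozi 3/25; Obafemi 1/5; Ronke 3/25; Segun 6/175; Uzoma 3/25; Zainab 6/175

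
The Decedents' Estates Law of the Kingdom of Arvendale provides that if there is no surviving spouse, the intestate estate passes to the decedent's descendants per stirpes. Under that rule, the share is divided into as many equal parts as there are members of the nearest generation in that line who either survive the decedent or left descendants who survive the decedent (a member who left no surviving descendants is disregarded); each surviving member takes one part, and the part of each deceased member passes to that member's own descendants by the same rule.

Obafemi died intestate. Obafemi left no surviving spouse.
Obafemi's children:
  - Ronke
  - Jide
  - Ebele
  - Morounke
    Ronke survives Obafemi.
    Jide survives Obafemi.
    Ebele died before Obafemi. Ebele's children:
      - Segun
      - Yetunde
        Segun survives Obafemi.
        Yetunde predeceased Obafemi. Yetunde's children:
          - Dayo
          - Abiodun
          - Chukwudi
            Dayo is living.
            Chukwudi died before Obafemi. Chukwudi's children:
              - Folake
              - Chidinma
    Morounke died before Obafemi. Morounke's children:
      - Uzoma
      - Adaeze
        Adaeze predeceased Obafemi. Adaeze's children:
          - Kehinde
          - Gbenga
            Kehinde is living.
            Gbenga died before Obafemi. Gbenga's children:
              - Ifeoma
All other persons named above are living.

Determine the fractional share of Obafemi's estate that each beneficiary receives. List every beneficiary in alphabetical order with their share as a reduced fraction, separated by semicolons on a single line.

Abiodun 1/24; Chidinma 1/48; Dayo 1/24; Folake 1/48; Ifeoma 1/16; Jide 1/4; Kehinde 1/16; Ronke 1/4; Segun 1/8; Uzoma 1/8

There is no surviving spouse, so the entire estate passes to Obafemi's descendants per stirpes.
The estate is divided into 4 equal shares of 1/4 among Ronke, Jide, Ebele, Morounke.
Ronke is living and takes 1/4.
Jide is living and takes 1/4.
Ebele predeceased; the 1/4 allotted to Ebele's branch passes to Ebele's issue by representation.
The 1/4 is divided into 2 equal shares of 1/8 among Segun, Yetunde.
Segun is living and takes 1/8.
Yetunde predeceased; the 1/8 allotted to Yetunde's branch passes to Yetunde's issue by representation.
The 1/8 is divided into 3 equal shares of 1/24 among Dayo, Abiodun, Chukwudi.
Dayo is living and takes 1/24.
Abiodun is living and takes 1/24.
Chukwudi predeceased; the 1/24 allotted to Chukwudi's branch passes to Chukwudi's issue by representation.
The 1/24 is divided into 2 equal shares of 1/48 among Folake, Chidinma.
Folake is living and takes 1/48.
Chidinma is living and takes 1/48.
Morounke predeceased; the 1/4 allotted to Morounke's branch passes to Morounke's issue by representation.
The 1/4 is divided into 2 equal shares of 1/8 among Uzoma, Adaeze.
Uzoma is living and takes 1/8.
Adaeze predeceased; the 1/8 allotted to Adaeze's branch passes to Adaeze's issue by representation.
The 1/8 is divided into 2 equal shares of 1/16 among Kehinde, Gbenga.
Kehinde is living and takes 1/16.
Gbenga predeceased; the 1/16 allotted to Gbenga's branch passes to Gbenga's issue by representation.
Ifeoma is the sole taker at this level and receives the full 1/16.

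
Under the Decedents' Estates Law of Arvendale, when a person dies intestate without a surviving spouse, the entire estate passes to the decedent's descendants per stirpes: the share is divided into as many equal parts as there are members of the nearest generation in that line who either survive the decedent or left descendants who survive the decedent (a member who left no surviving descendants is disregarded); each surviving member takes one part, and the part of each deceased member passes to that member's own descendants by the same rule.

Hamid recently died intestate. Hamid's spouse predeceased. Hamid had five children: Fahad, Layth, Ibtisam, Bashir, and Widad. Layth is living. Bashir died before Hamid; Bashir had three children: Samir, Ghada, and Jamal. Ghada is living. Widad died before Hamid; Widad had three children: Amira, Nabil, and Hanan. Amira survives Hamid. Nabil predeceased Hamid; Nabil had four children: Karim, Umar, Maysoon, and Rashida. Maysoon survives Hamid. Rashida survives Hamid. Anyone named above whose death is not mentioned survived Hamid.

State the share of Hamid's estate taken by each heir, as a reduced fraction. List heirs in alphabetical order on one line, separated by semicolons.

Amira 1/15; Fahad 1/5; Ghada 1/15; Hanan 1/15; Ibtisam 1/5; Jamal 1/15; Karim 1/60; Layth 1/5; Maysoon 1/60; Rashida 1/60; Samir 1/15; Umar 1/60

There is no surviving spouse, so the entire estate passes to Hamid's descendants per stirpes.
The estate is divided into 5 equal shares of 1/5 among Fahad, Layth, Ibtisam, Bashir, Widad.
Fahad is living and takes 1/5.
Layth is living and takes 1/5.
Ibtisam is living and takes 1/5.
Bashir predeceased; the 1/5 allotted to Bashir's branch passes to Bashir's issue by representation.
The 1/5 is divided into 3 equal shares of 1/15 among Samir, Ghada, Jamal.
Samir is living and takes 1/15.
Ghada is living and takes 1/15.
Jamal is living and takes 1/15.
Widad predeceased; the 1/5 allotted to Widad's branch passes to Widad's issue by representation.
The 1/5 is divided into 3 equal shares of 1/15 among Amira, Nabil, Hanan.
Amira is living and takes 1/15.
Nabil predeceased; the 1/15 allotted to Nabil's branch passes to Nabil's issue by representation.
The 1/15 is divided into 4 equal shares of 1/60 among Karim, Umar, Maysoon, Rashida.
Karim is living and takes 1/60.
Umar is living and takes 1/60.
Maysoon is living and takes 1/60.
Rashida is living and takes 1/60.
Hanan is living and takes 1/15.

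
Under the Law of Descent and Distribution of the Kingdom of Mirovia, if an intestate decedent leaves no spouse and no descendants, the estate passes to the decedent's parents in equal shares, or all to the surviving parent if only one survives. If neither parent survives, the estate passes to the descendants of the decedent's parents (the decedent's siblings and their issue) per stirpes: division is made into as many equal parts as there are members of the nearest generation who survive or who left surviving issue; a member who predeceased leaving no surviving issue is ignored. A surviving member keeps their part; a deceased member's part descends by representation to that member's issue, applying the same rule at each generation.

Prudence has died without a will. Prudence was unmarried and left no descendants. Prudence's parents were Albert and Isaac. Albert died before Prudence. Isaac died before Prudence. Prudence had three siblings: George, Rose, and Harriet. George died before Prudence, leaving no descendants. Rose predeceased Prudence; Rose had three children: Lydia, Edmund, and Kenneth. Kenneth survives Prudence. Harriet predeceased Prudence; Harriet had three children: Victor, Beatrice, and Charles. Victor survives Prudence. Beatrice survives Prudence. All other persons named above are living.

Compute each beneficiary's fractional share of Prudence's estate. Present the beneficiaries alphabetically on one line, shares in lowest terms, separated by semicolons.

Neither parent survives and there are no descendants, so the estate passes to Prudence's siblings and their issue per stirpes.
George left no surviving issue, so that branch lapses and is disregarded.
The estate is divided into 2 equal shares of 1/2 among Rose, Harriet.
Rose predeceased; the 1/2 allotted to Rose's branch passes to Rose's issue by representation.
The 1/2 is divided into 3 equal shares of 1/6 among Lydia, Edmund, Kenneth.
Lydia is living and takes 1/6.
Edmund is living and takes 1/6.
Kenneth is living and takes 1/6.
Harriet predeceased; the 1/2 allotted to Harriet's branch passes to Harriet's issue by representation.
The 1/2 is divided into 3 equal shares of 1/6 among Victor, Beatrice, Charles.
Victor is living and takes 1/6.
Beatrice is living and takes 1/6.
Charles is living and takes 1/6.

Beatrice 1/6; Charles 1/6; Edmund 1/6; Kenneth 1/6; Lydia 1/6; Victor 1/6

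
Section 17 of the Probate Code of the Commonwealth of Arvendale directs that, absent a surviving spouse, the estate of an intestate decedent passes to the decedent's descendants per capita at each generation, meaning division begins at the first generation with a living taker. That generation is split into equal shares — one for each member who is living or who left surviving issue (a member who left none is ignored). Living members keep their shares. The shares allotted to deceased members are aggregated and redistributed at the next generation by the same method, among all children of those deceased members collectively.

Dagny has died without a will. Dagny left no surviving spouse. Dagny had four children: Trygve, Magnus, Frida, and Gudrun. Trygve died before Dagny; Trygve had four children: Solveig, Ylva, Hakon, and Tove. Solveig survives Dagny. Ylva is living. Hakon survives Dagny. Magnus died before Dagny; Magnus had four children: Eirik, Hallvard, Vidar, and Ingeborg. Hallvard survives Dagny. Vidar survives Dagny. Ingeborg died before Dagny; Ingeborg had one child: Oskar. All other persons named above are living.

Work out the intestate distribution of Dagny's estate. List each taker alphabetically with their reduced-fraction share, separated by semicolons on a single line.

There is no surviving spouse, so the entire estate passes to Dagny's descendants per capita at each generation.
At generation 1 (Trygve, Magnus, Frida, Gudrun) there are 4 shares of (1)/4 = 1/4 each.
Living: Frida and Gudrun — each takes 1/4.
Deceased: Trygve and Magnus. Their combined 1/2 is pooled and carried to generation 2.
At generation 2 (Solveig, Ylva, Hakon, Tove, Eirik, Hallvard, Vidar, Ingeborg) there are 8 shares of (1/2)/8 = 1/16 each.
Living: Solveig, Ylva, Hakon, Tove, Eirik, Hallvard, and Vidar — each takes 1/16.
Deceased: Ingeborg. That 1/16 share is carried to generation 3.
At generation 3 (Oskar) there are 1 shares of (1/16)/1 = 1/16 each.
Living: Oskar — each takes 1/16.

Eirik 1/16; Frida 1/4; Gudrun 1/4; Hakon 1/16; Hallvard 1/16; Oskar 1/16; Solveig 1/16; Tove 1/16; Vidar 1/16; Ylva 1/16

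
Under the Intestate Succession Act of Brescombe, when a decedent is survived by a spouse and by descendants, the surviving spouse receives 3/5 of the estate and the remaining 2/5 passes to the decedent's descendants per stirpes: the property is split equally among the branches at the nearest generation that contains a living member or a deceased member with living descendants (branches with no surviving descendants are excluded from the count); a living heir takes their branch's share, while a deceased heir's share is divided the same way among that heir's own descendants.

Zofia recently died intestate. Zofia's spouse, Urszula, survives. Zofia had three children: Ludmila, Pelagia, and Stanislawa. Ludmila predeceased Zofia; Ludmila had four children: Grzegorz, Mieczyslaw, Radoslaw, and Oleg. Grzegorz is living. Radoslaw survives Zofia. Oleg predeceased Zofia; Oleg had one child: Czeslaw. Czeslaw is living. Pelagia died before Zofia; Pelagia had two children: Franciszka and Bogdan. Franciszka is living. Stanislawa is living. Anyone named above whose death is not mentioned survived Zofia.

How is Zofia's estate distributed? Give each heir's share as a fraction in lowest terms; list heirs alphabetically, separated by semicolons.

Bogdan 1/15; Czeslaw 1/30; Franciszka 1/15; Grzegorz 1/30; Mieczyslaw 1/30; Radoslaw 1/30; Stanislawa 2/15; Urszula 3/5

Urszula, as surviving spouse, takes 3/5.
The remaining 2/5 passes to Zofia's descendants per stirpes.
The 2/5 is divided into 3 equal shares of 2/15 among Ludmila, Pelagia, Stanislawa.
Ludmila predeceased; the 2/15 allotted to Ludmila's branch passes to Ludmila's issue by representation.
The 2/15 is divided into 4 equal shares of 1/30 among Grzegorz, Mieczyslaw, Radoslaw, Oleg.
Grzegorz is living and takes 1/30.
Mieczyslaw is living and takes 1/30.
Radoslaw is living and takes 1/30.
Oleg predeceased; the 1/30 allotted to Oleg's branch passes to Oleg's issue by representation.
Czeslaw is the sole taker at this level and receives the full 1/30.
Pelagia predeceased; the 2/15 allotted to Pelagia's branch passes to Pelagia's issue by representation.
The 2/15 is divided into 2 equal shares of 1/15 among Franciszka, Bogdan.
Franciszka is living and takes 1/15.
Bogdan is living and takes 1/15.
Stanislawa is living and takes 2/15.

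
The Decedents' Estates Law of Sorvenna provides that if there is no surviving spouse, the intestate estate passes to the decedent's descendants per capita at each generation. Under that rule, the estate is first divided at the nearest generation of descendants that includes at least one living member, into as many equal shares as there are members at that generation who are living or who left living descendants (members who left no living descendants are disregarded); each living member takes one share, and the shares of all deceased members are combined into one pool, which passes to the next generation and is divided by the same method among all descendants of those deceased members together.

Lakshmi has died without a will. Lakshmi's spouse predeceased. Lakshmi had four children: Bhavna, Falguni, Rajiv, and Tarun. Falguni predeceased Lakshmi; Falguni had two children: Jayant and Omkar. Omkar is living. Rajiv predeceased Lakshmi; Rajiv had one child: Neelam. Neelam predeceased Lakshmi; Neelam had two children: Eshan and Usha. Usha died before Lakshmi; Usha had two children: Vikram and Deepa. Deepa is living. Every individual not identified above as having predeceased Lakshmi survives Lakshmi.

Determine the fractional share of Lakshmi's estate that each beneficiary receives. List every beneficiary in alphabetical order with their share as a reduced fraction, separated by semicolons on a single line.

Bhavna 1/4; Deepa 1/24; Eshan 1/12; Jayant 1/6; Omkar 1/6; Tarun 1/4; Vikram 1/24

There is no surviving spouse, so the entire estate passes to Lakshmi's descendants per capita at each generation.
At generation 1 (Bhavna, Falguni, Rajiv, Tarun) there are 4 shares of (1)/4 = 1/4 each.
Living: Bhavna and Tarun — each takes 1/4.
Deceased: Falguni and Rajiv. Their combined 1/2 is pooled and carried to generation 2.
At generation 2 (Jayant, Omkar, Neelam) there are 3 shares of (1/2)/3 = 1/6 each.
Living: Jayant and Omkar — each takes 1/6.
Deceased: Neelam. That 1/6 share is carried to generation 3.
At generation 3 (Eshan, Usha) there are 2 shares of (1/6)/2 = 1/12 each.
Living: Eshan — each takes 1/12.
Deceased: Usha. That 1/12 share is carried to generation 4.
At generation 4 (Vikram, Deepa) there are 2 shares of (1/12)/2 = 1/24 each.
Living: Vikram and Deepa — each takes 1/24.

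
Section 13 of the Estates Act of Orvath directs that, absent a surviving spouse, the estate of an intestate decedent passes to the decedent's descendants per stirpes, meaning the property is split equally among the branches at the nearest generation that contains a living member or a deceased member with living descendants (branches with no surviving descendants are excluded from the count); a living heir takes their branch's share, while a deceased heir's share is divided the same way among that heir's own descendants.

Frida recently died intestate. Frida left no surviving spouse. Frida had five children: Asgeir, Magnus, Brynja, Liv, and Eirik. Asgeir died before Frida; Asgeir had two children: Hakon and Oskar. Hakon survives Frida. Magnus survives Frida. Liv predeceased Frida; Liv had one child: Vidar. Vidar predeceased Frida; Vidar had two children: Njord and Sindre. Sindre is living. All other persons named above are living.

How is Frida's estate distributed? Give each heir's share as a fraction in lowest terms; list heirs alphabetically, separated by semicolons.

There is no surviving spouse, so the entire estate passes to Frida's descendants per stirpes.
The estate is divided into 5 equal shares of 1/5 among Asgeir, Magnus, Brynja, Liv, Eirik.
Asgeir predeceased; the 1/5 allotted to Asgeir's branch passes to Asgeir's issue by representation.
The 1/5 is divided into 2 equal shares of 1/10 among Hakon, Oskar.
Hakon is living and takes 1/10.
Oskar is living and takes 1/10.
Magnus is living and takes 1/5.
Brynja is living and takes 1/5.
Liv predeceased; the 1/5 allotted to Liv's branch passes to Liv's issue by representation.
Vidar's line is the sole branch at this level, so the full 1/5 passes to Vidar's issue by representation.
The 1/5 is divided into 2 equal shares of 1/10 among Njord, Sindre.
Njord is living and takes 1/10.
Sindre is living and takes 1/10.
Eirik is living and takes 1/5.

Brynja 1/5; Eirik 1/5; Hakon 1/10; Magnus 1/5; Njord 1/10; Oskar 1/10; Sindre 1/10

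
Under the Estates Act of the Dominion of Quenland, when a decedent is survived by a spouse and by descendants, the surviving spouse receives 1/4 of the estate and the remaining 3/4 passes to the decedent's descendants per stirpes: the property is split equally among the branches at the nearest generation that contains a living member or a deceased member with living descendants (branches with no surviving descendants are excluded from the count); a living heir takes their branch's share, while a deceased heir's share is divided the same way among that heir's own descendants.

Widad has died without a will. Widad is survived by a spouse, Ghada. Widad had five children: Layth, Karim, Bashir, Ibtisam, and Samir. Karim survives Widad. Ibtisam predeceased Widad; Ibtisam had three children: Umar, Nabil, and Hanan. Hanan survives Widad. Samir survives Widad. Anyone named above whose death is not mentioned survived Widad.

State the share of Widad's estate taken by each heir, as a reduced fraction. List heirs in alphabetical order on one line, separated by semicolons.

Ghada, as surviving spouse, takes 1/4.
The remaining 3/4 passes to Widad's descendants per stirpes.
The 3/4 is divided into 5 equal shares of 3/20 among Layth, Karim, Bashir, Ibtisam, Samir.
Layth is living and takes 3/20.
Karim is living and takes 3/20.
Bashir is living and takes 3/20.
Ibtisam predeceased; the 3/20 allotted to Ibtisam's branch passes to Ibtisam's issue by representation.
The 3/20 is divided into 3 equal shares of 1/20 among Umar, Nabil, Hanan.
Umar is living and takes 1/20.
Nabil is living and takes 1/20.
Hanan is living and takes 1/20.
Samir is living and takes 3/20.

Bashir 3/20; Ghada 1/4; Hanan 1/20; Karim 3/20; Layth 3/20; Nabil 1/20; Samir 3/20; Umar 1/20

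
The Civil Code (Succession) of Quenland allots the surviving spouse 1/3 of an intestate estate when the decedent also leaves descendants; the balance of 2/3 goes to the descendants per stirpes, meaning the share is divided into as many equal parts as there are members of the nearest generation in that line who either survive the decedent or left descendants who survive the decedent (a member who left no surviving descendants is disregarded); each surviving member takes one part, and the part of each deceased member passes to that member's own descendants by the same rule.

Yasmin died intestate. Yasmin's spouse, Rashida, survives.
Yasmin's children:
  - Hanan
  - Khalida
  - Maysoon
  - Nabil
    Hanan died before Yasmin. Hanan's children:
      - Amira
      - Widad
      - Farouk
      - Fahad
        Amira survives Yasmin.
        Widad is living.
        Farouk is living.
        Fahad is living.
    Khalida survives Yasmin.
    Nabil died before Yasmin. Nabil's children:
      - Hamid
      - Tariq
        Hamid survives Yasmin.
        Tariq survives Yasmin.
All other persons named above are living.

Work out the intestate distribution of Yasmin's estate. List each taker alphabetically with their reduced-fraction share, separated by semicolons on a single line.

Rashida, as surviving spouse, takes 1/3.
The remaining 2/3 passes to Yasmin's descendants per stirpes.
The 2/3 is divided into 4 equal shares of 1/6 among Hanan, Khalida, Maysoon, Nabil.
Hanan predeceased; the 1/6 allotted to Hanan's branch passes to Hanan's issue by representation.
The 1/6 is divided into 4 equal shares of 1/24 among Amira, Widad, Farouk, Fahad.
Amira is living and takes 1/24.
Widad is living and takes 1/24.
Farouk is living and takes 1/24.
Fahad is living and takes 1/24.
Khalida is living and takes 1/6.
Maysoon is living and takes 1/6.
Nabil predeceased; the 1/6 allotted to Nabil's branch passes to Nabil's issue by representation.
The 1/6 is divided into 2 equal shares of 1/12 among Hamid, Tariq.
Hamid is living and takes 1/12.
Tariq is living and takes 1/12.

Amira 1/24; Fahad 1/24; Farouk 1/24; Hamid 1/12; Khalida 1/6; Maysoon 1/6; Rashida 1/3; Tariq 1/12; Widad 1/24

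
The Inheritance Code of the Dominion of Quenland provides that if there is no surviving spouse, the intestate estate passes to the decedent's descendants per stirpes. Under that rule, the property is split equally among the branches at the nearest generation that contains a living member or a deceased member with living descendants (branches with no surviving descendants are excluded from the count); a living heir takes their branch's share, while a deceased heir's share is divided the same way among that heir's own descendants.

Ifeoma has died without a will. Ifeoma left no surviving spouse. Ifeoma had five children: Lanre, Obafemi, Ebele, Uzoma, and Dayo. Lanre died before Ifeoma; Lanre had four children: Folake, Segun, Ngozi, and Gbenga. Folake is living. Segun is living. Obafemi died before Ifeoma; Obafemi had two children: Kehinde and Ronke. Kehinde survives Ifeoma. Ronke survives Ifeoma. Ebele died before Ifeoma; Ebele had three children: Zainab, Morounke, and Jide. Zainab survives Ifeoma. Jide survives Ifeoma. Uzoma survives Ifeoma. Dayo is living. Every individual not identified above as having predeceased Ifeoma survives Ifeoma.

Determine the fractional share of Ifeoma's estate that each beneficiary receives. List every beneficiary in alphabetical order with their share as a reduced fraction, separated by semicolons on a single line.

Dayo 1/5; Folake 1/20; Gbenga 1/20; Jide 1/15; Kehinde 1/10; Morounke 1/15; Ngozi 1/20; Ronke 1/10; Segun 1/20; Uzoma 1/5; Zainab 1/15

There is no surviving spouse, so the entire estate passes to Ifeoma's descendants per stirpes.
The estate is divided into 5 equal shares of 1/5 among Lanre, Obafemi, Ebele, Uzoma, Dayo.
Lanre predeceased; the 1/5 allotted to Lanre's branch passes to Lanre's issue by representation.
The 1/5 is divided into 4 equal shares of 1/20 among Folake, Segun, Ngozi, Gbenga.
Folake is living and takes 1/20.
Segun is living and takes 1/20.
Ngozi is living and takes 1/20.
Gbenga is living and takes 1/20.
Obafemi predeceased; the 1/5 allotted to Obafemi's branch passes to Obafemi's issue by representation.
The 1/5 is divided into 2 equal shares of 1/10 among Kehinde, Ronke.
Kehinde is living and takes 1/10.
Ronke is living and takes 1/10.
Ebele predeceased; the 1/5 allotted to Ebele's branch passes to Ebele's issue by representation.
The 1/5 is divided into 3 equal shares of 1/15 among Zainab, Morounke, Jide.
Zainab is living and takes 1/15.
Morounke is living and takes 1/15.
Jide is living and takes 1/15.
Uzoma is living and takes 1/5.
Dayo is living and takes 1/5.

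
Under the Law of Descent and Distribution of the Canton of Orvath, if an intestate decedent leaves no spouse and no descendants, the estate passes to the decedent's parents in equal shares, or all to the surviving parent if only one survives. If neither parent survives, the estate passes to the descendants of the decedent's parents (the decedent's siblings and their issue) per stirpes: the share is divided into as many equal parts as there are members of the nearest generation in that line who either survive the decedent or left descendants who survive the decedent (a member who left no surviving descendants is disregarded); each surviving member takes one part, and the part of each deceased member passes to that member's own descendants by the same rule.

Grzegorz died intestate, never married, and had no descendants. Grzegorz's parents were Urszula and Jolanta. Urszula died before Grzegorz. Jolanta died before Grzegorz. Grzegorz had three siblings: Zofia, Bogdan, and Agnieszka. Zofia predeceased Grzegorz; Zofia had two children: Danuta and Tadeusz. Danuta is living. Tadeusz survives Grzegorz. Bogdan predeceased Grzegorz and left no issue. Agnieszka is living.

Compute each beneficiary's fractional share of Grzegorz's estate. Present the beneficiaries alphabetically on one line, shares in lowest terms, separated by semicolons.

Agnieszka 1/2; Danuta 1/4; Tadeusz 1/4

Neither parent survives and there are no descendants, so the estate passes to Grzegorz's siblings and their issue per stirpes.
Bogdan left no surviving issue, so that branch lapses and is disregarded.
The estate is divided into 2 equal shares of 1/2 among Zofia, Agnieszka.
Zofia predeceased; the 1/2 allotted to Zofia's branch passes to Zofia's issue by representation.
The 1/2 is divided into 2 equal shares of 1/4 among Danuta, Tadeusz.
Danuta is living and takes 1/4.
Tadeusz is living and takes 1/4.
Agnieszka is living and takes 1/2.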